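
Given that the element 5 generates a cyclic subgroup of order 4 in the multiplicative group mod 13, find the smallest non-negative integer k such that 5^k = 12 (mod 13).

Successive powers of 5 modulo 13:
  5^0=1  5^1=5  5^2=12
So 5^2 ≡ 12 (mod 13), giving k = 2.

2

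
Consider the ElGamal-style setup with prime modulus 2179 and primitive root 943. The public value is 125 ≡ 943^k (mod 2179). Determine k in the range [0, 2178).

Baby-step giant-step with m = ceil(sqrt(2178)) = 47.
Baby table (943^j mod 2179 for j=0..46):
  0:1  1:943  2:217  3:1984  4:1330  5:1265  6:982  7:2130
  8:1731  9:262  10:839  11:200  12:1206  13:1999  14:222  15:162
  16:236  17:290  18:1095  19:1918  20:104  21:17  22:778  23:1510
  24:1043  25:820  26:1894  27:1441  28:1346  29:1100  30:96  31:1189
  32:1221  33:891  34:1298  35:1595  36:575  37:1833  38:572  39:1183
  40:2100  41:1768  42:289  43:152  44:1701  45:299  46:866
Giant step factor: 943^(-47) ≡ 1830 (mod 2179).
Scan 125·1830^i mod 2179 for i = 0, 1, …:
  i=0: 125   i=1: 2134   i=2: 452   i=3: 1319
  i=4: 1617   i=5: 28   i=6: 1123   i=7: 293
  i=8: 156   i=9: 31     …   i=19: 1518
  i=20: 1894
Match at i=20, j=26: k = 20·47 + 26 = 966.

966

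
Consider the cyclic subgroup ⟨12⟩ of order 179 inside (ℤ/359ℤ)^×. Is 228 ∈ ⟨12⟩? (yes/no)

no

228 ∈ ⟨12⟩ iff 228^179 ≡ 1 (mod 359), since |⟨12⟩| = 179.
228^179 mod 359 = 358.
Since 358 ≠ 1, 228 does not lie in the subgroup.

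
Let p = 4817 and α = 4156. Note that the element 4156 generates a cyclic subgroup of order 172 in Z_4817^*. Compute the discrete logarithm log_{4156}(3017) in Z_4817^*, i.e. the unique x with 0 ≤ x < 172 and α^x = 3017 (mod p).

Baby-step giant-step with m = ceil(sqrt(172)) = 14.
Baby table (4156^j mod 4817 for j=0..13):
  0:1  1:4156  2:3391  3:3271  4:702  5:3227  6:884  7:3350
  8:1470  9:1364  10:3992  11:1004  12:1102  13:3762
Giant step factor: 4156^(-14) ≡ 230 (mod 4817).
Scan 3017·230^i mod 4817 for i = 0, 1, …:
  i=0: 3017   i=1: 262   i=2: 2456   i=3: 1291
  i=4: 3093   i=5: 3291   i=6: 661   i=7: 2703
  i=8: 297   i=9: 872   i=10: 3063   i=11: 1208
  i=12: 3271
Match at i=12, j=3: x = 12·14 + 3 = 171.

171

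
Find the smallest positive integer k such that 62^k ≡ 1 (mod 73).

The order of 62 must divide p − 1 = 72 = 2^3 · 3^2.
Divisors: 1, 2, 3, 4, 6, 8, 9, 12, 18, 24, 36, 72.
Check each in increasing order: 62^1 ≡ 62;  62^2 ≡ 48;  62^3 ≡ 56;  62^4 ≡ 41;  62^6 ≡ 70;  62^8 ≡ 2;  62^9 ≡ 51;  62^12 ≡ 9;  62^18 ≡ 46;  62^24 ≡ 8;  62^36 ≡ 72;  62^72 ≡ 1.
Smallest exponent giving 1 is 72.

72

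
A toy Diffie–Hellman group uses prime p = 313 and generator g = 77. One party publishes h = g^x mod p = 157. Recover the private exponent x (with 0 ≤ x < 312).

Baby-step giant-step with m = ceil(sqrt(312)) = 18.
Baby table (77^j mod 313 for j=0..17):
  0:1  1:77  2:295  3:179  4:11  5:221  6:115  7:91
  8:121  9:240  10:13  11:62  12:79  13:136  14:143  15:56
  16:243  17:244
Giant step factor: 77^(-18) ≡ 274 (mod 313).
Scan 157·274^i mod 313 for i = 0, 1, …:
  i=0: 157   i=1: 137   i=2: 291   i=3: 232
  i=4: 29   i=5: 121
Match at i=5, j=8: x = 5·18 + 8 = 98.

98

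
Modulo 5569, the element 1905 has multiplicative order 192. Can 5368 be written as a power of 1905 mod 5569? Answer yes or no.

no

5368 ∈ ⟨1905⟩ iff 5368^192 ≡ 1 (mod 5569), since |⟨1905⟩| = 192.
5368^192 mod 5569 = 1100.
Since 1100 ≠ 1, 5368 does not lie in the subgroup.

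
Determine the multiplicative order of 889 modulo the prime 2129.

The order of 889 must divide p − 1 = 2128 = 2^4 · 7 · 19.
Divisors: 1, 2, 4, 7, 8, 14, 16, 19, 28, 38, 56, 76, 112, 133, 152, 266, 304, 532, 1064, 2128.
Check each in increasing order: 889^1 ≡ 889;  889^2 ≡ 462;  889^4 ≡ 544;  889^7 ≡ 558;  889^8 ≡ 5;  889^14 ≡ 530;  889^16 ≡ 25;  889^19 ≡ 1912;  889^28 ≡ 2001;  889^38 ≡ 251;  889^56 ≡ 1481;  889^76 ≡ 1260;  889^112 ≡ 491;  889^133 ≡ 2024;  889^152 ≡ 1495;  889^266 ≡ 380;  889^304 ≡ 1704;  889^532 ≡ 1757;  889^1064 ≡ 2128;  889^2128 ≡ 1.
Smallest exponent giving 1 is 2128.

2128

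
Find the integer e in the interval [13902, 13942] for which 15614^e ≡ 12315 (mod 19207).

Compute 15614^13902 mod 19207 = 11205, then multiply by 15614 repeatedly:
  15614^13902=11205  15614^13903=17514  15614^13904=13537  15614^13905=12890  15614^13906=13514
  15614^13907=18701  15614^13908=12600  15614^13909=18306  15614^13910=10517  15614^13911=11795
  15614^13912=10414  15614^13913=16941  15614^13914=17177  15614^13915=14337  15614^13916=333
  15614^13917=13572  15614^13918=2377  15614^13919=6554  15614^13920=18467  15614^13921=8254
  15614^13922=18193  15614^13923=13179  15614^13924=12315
Found 12315 at exponent 13924.

13924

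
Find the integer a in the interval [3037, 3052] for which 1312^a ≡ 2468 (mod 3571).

3045

Compute 1312^3037 mod 3571 = 3562, then multiply by 1312 repeatedly:
  1312^3037=3562  1312^3038=2476  1312^3039=2473  1312^3040=2108  1312^3041=1742
  1312^3042=64  1312^3043=1835  1312^3044=666  1312^3045=2468
Found 2468 at exponent 3045.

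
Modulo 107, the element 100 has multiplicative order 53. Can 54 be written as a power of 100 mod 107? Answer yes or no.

54 ∈ ⟨100⟩ iff 54^53 ≡ 1 (mod 107), since |⟨100⟩| = 53.
54^53 mod 107 = 106.
Since 106 ≠ 1, 54 does not lie in the subgroup.

no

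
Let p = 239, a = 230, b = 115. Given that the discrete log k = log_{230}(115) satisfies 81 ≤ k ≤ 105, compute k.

Compute 230^81 mod 239 = 84, then multiply by 230 repeatedly:
  230^81=84  230^82=200  230^83=112  230^84=187  230^85=229
  230^86=90  230^87=146  230^88=120  230^89=115
Found 115 at exponent 89.

89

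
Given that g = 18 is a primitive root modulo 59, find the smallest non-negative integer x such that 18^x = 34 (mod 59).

Successive powers of 18 modulo 59:
  18^0=1  18^1=18  18^2=29  18^3=50  18^4=15  18^5=34
So 18^5 ≡ 34 (mod 59), giving x = 5.

5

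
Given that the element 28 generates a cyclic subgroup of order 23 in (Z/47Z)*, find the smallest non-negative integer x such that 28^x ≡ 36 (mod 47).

Successive powers of 28 modulo 47:
  28^0=1  28^1=28  28^2=32  28^3=3  28^4=37  28^5=2
  28^6=9  28^7=17  28^8=6  28^9=27  28^10=4  28^11=18
  28^12=34  28^13=12  28^14=7  28^15=8  28^16=36
So 28^16 ≡ 36 (mod 47), giving x = 16.

16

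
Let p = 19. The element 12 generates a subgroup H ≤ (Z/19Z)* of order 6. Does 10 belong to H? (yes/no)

no

10 ∈ ⟨12⟩ iff 10^6 ≡ 1 (mod 19), since |⟨12⟩| = 6.
10^6 mod 19 = 11.
Since 11 ≠ 1, 10 does not lie in the subgroup.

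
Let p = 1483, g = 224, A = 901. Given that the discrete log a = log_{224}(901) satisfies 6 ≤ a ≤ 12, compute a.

Compute 224^6 mod 1483 = 901, then multiply by 224 repeatedly:
  224^6=901
Found 901 at exponent 6.

6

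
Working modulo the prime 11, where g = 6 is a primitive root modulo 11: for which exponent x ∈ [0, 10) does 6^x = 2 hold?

Successive powers of 6 modulo 11:
  6^0=1  6^1=6  6^2=3  6^3=7  6^4=9  6^5=10
  6^6=5  6^7=8  6^8=4  6^9=2
So 6^9 ≡ 2 (mod 11), giving x = 9.

9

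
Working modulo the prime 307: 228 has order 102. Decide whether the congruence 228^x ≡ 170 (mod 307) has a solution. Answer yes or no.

no

170 ∈ ⟨228⟩ iff 170^102 ≡ 1 (mod 307), since |⟨228⟩| = 102.
170^102 mod 307 = 289.
Since 289 ≠ 1, 170 does not lie in the subgroup.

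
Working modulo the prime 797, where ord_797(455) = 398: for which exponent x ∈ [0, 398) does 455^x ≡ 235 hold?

91

Baby-step giant-step with m = ceil(sqrt(398)) = 20.
Baby table (455^j mod 797 for j=0..19):
  0:1  1:455  2:602  3:539  4:566  5:99  6:413  7:620
  8:759  9:244  10:237  11:240  12:11  13:223  14:246  15:350
  16:647  17:292  18:558  19:444
Giant step factor: 455^(-20) ≡ 143 (mod 797).
Scan 235·143^i mod 797 for i = 0, 1, …:
  i=0: 235   i=1: 131   i=2: 402   i=3: 102
  i=4: 240
Match at i=4, j=11: x = 4·20 + 11 = 91.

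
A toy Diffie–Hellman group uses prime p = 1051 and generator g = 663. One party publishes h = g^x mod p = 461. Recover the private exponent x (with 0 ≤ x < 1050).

Baby-step giant-step with m = ceil(sqrt(1050)) = 33.
Baby table (663^j mod 1051 for j=0..32):
  0:1  1:663  2:251  3:355  4:992  5:821  6:956  7:75
  8:328  9:958  10:350  11:830  12:617  13:232  14:370  15:427
  16:382  17:1026  18:241  19:31  20:584  21:424  22:495  23:273
  24:227  25:208  26:223  27:709  28:270  29:340  30:506  31:209
  32:886
Giant step factor: 663^(-33) ≡ 820 (mod 1051).
Scan 461·820^i mod 1051 for i = 0, 1, …:
  i=0: 461   i=1: 711   i=2: 766   i=3: 673
  i=4: 85   i=5: 334   i=6: 620   i=7: 767
  i=8: 442   i=9: 896     …   i=16: 727
  i=17: 223
Match at i=17, j=26: x = 17·33 + 26 = 587.

587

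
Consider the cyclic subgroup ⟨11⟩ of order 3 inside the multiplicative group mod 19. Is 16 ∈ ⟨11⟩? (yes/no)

16 ∈ ⟨11⟩ iff 16^3 ≡ 1 (mod 19), since |⟨11⟩| = 3.
16^3 mod 19 = 11.
Since 11 ≠ 1, 16 does not lie in the subgroup.

no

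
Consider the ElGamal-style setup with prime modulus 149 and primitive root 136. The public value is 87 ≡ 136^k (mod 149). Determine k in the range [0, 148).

117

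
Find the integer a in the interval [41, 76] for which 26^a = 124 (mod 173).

52

Compute 26^41 mod 173 = 5, then multiply by 26 repeatedly:
  26^41=5  26^42=130  26^43=93  26^44=169  26^45=69
  26^46=64  26^47=107  26^48=14  26^49=18  26^50=122
  26^51=58  26^52=124
Found 124 at exponent 52.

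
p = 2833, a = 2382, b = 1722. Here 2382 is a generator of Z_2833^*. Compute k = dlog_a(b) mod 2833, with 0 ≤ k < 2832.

Baby-step giant-step with m = ceil(sqrt(2832)) = 54.
Baby table (2382^j mod 2833 for j=0..53):
  0:1  1:2382  2:2258  3:1522  4:1997  5:247  6:1923  7:2458
  8:1978  9:317  10:1516  11:1870  12:864  13:1290  14:1808  15:496
  16:111  17:933  18:1334  19:1795  20:693  21:1920  22:978  23:870
  24:1417  25:1191  26:1129  27:761  28:2415  29:1540  30:2378  31:1229
  32:989  33:1575  34:758  35:935  36:432  37:645  38:904  39:248
  40:1472  41:1883  42:667  43:2314  44:1763  45:960  46:489  47:435
  48:2125  49:2012  50:1981  51:1797  52:2624  53:770
Giant step factor: 2382^(-54) ≡ 2173 (mod 2833).
Scan 1722·2173^i mod 2833 for i = 0, 1, …:
  i=0: 1722   i=1: 2346   i=2: 1291   i=3: 673
  i=4: 601   i=5: 2793   i=6: 903   i=7: 1783
  i=8: 1748   i=9: 2184     …   i=14: 1884
  i=15: 247
Match at i=15, j=5: k = 15·54 + 5 = 815.

815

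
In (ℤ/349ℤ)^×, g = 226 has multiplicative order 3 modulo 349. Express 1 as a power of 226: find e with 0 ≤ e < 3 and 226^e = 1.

0

Successive powers of 226 modulo 349:
  226^0=1
So 226^0 ≡ 1 (mod 349), giving e = 0.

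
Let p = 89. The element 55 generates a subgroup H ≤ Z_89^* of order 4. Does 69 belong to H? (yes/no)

⟨55⟩ has order 4; its elements mod 89 are {1, 34, 55, 88}.
69 is not in this set.

no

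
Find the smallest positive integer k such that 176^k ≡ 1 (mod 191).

190

The order of 176 must divide p − 1 = 190 = 2 · 5 · 19.
Divisors: 1, 2, 5, 10, 19, 38, 95, 190.
Check each in increasing order: 176^1 ≡ 176;  176^2 ≡ 34;  176^5 ≡ 41;  176^10 ≡ 153;  176^19 ≡ 82;  176^38 ≡ 39;  176^95 ≡ 190;  176^190 ≡ 1.
Smallest exponent giving 1 is 190.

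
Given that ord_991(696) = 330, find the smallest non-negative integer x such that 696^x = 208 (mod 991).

92

Baby-step giant-step with m = ceil(sqrt(330)) = 19.
Baby table (696^j mod 991 for j=0..18):
  0:1  1:696  2:808  3:471  4:786  5:24  6:848  7:563
  8:403  9:35  10:576  11:532  12:629  13:753  14:840  15:941
  16:876  17:231  18:234
Giant step factor: 696^(-19) ≡ 376 (mod 991).
Scan 208·376^i mod 991 for i = 0, 1, …:
  i=0: 208   i=1: 910   i=2: 265   i=3: 540
  i=4: 876
Match at i=4, j=16: x = 4·19 + 16 = 92.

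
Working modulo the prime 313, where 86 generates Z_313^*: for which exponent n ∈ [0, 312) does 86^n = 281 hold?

Baby-step giant-step with m = ceil(sqrt(312)) = 18.
Baby table (86^j mod 313 for j=0..17):
  0:1  1:86  2:197  3:40  4:310  5:55  6:35  7:193
  8:9  9:148  10:208  11:47  12:286  13:182  14:2  15:172
  16:81  17:80
Giant step factor: 86^(-18) ≡ 52 (mod 313).
Scan 281·52^i mod 313 for i = 0, 1, …:
  i=0: 281   i=1: 214   i=2: 173   i=3: 232
  i=4: 170   i=5: 76   i=6: 196   i=7: 176
  i=8: 75   i=9: 144   i=10: 289   i=11: 4
  i=12: 208
Match at i=12, j=10: n = 12·18 + 10 = 226.

226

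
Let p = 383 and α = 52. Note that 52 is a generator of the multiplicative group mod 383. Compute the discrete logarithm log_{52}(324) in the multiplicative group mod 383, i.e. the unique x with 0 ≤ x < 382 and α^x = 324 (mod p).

40

Baby-step giant-step with m = ceil(sqrt(382)) = 20.
Baby table (52^j mod 383 for j=0..19):
  0:1  1:52  2:23  3:47  4:146  5:315  6:294  7:351
  8:251  9:30  10:28  11:307  12:261  13:167  14:258  15:11
  16:189  17:253  18:134  19:74
Giant step factor: 52^(-20) ≡ 149 (mod 383).
Scan 324·149^i mod 383 for i = 0, 1, …:
  i=0: 324   i=1: 18   i=2: 1
Match at i=2, j=0: x = 2·20 + 0 = 40.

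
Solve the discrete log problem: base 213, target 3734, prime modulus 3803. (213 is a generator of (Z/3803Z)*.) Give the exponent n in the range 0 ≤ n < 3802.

2084

Baby-step giant-step with m = ceil(sqrt(3802)) = 62.
Baby table (213^j mod 3803 for j=0..61):
  0:1  1:213  2:3536  3:174  4:2835  5:2981  6:3655  7:2703
  8:1486  9:869  10:2553  11:3763  12:2889  13:3074  14:646  15:690
  16:2456  17:2117  18:2167  19:1408  20:3270  21:561  22:1600  23:2333
  24:2539  25:781  26:2824  27:638  28:2789  29:789  30:725  31:2305
  32:378  33:651  34:1755  35:1121  36:2987  37:1130  38:1101  39:2530
  40:2667  41:1424  42:2875  43:92  44:581  45:2057  46:796  47:2216
  48:436  49:1596  50:1481  51:3607  52:85  53:2893  54:123  55:3381
  56:1386  57:2387  58:2632  59:1575  60:811  61:1608
Giant step factor: 213^(-62) ≡ 1869 (mod 3803).
Scan 3734·1869^i mod 3803 for i = 0, 1, …:
  i=0: 3734   i=1: 341   i=2: 2228   i=3: 3650
  i=4: 3071   i=5: 972   i=6: 2637   i=7: 3668
  i=8: 2486   i=9: 2871     …   i=32: 2833
  i=33: 1101
Match at i=33, j=38: n = 33·62 + 38 = 2084.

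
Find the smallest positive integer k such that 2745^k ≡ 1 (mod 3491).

1745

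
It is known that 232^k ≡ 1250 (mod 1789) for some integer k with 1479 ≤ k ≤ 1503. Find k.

Compute 232^1479 mod 1789 = 1667, then multiply by 232 repeatedly:
  232^1479=1667  232^1480=320  232^1481=891  232^1482=977  232^1483=1250
Found 1250 at exponent 1483.

1483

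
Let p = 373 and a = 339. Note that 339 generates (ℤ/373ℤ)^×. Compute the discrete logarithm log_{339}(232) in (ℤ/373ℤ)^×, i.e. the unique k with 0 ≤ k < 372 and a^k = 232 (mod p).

323

Baby-step giant-step with m = ceil(sqrt(372)) = 20.
Baby table (339^j mod 373 for j=0..19):
  0:1  1:339  2:37  3:234  4:250  5:79  6:298  7:312
  8:209  9:354  10:273  11:43  12:30  13:99  14:364  15:306
  16:40  17:132  18:361  19:35
Giant step factor: 339^(-20) ≡ 21 (mod 373).
Scan 232·21^i mod 373 for i = 0, 1, …:
  i=0: 232   i=1: 23   i=2: 110   i=3: 72
  i=4: 20   i=5: 47   i=6: 241   i=7: 212
  i=8: 349   i=9: 242     …   i=15: 171
  i=16: 234
Match at i=16, j=3: k = 16·20 + 3 = 323.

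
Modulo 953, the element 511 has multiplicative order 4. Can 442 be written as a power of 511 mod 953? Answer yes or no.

yes

442 ∈ ⟨511⟩ iff 442^4 ≡ 1 (mod 953), since |⟨511⟩| = 4.
442^4 mod 953 = 1.
Since 1 = 1, 442 lies in the subgroup.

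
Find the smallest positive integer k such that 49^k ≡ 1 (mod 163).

The order of 49 must divide p − 1 = 162 = 2 · 3^4.
Divisors: 1, 2, 3, 6, 9, 18, 27, 54, 81, 162.
Check each in increasing order: 49^1 ≡ 49;  49^2 ≡ 119;  49^3 ≡ 126;  49^6 ≡ 65;  49^9 ≡ 40;  49^18 ≡ 133;  49^27 ≡ 104;  49^54 ≡ 58;  49^81 ≡ 1.
Smallest exponent giving 1 is 81.

81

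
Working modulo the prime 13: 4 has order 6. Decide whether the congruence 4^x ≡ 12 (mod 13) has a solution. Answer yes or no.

yes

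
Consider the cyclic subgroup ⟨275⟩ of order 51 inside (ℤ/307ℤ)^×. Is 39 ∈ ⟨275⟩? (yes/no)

no

39 ∈ ⟨275⟩ iff 39^51 ≡ 1 (mod 307), since |⟨275⟩| = 51.
39^51 mod 307 = 17.
Since 17 ≠ 1, 39 does not lie in the subgroup.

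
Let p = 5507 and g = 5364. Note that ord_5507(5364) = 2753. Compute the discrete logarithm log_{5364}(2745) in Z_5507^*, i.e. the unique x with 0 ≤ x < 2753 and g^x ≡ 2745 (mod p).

1729

Baby-step giant-step with m = ceil(sqrt(2753)) = 53.
Baby table (5364^j mod 5507 for j=0..52):
  0:1  1:5364  2:3928  3:10  4:4077  5:731  6:100  7:2221
  8:1803  9:1000  10:182  11:1509  12:4493  13:1820  14:4076  15:874
  16:1679  17:2211  18:3233  19:269  20:82  21:4795  22:2690  23:820
  24:3894  25:4872  26:2693  27:391  28:4664  29:4902  30:3910  31:2584
  32:4964  33:551  34:3812  35:77  36:3  37:5078  38:770  39:30
  40:1217  41:2193  42:300  43:1156  44:5409  45:3000  46:546  47:4527
  48:2465  49:5460  50:1214  51:2622  52:5037
Giant step factor: 5364^(-53) ≡ 4925 (mod 5507).
Scan 2745·4925^i mod 5507 for i = 0, 1, …:
  i=0: 2745   i=1: 4947   i=2: 1007   i=3: 3175
  i=4: 2502   i=5: 3191   i=6: 4204   i=7: 3887
  i=8: 1143   i=9: 1121     …   i=31: 3642
  i=32: 551
Match at i=32, j=33: x = 32·53 + 33 = 1729.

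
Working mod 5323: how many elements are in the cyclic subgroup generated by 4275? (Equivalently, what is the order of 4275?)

2661

The order of 4275 must divide p − 1 = 5322 = 2 · 3 · 887.
Divisors: 1, 2, 3, 6, 887, 1774, 2661, 5322.
Check each in increasing order: 4275^1 ≡ 4275;  4275^2 ≡ 1766;  4275^3 ≡ 1636;  4275^6 ≡ 4350;  4275^887 ≡ 4040;  4275^1774 ≡ 1282;  4275^2661 ≡ 1.
Smallest exponent giving 1 is 2661.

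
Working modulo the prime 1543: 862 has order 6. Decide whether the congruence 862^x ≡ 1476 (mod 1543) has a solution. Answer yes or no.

1476 ∈ ⟨862⟩ iff 1476^6 ≡ 1 (mod 1543), since |⟨862⟩| = 6.
1476^6 mod 1543 = 997.
Since 997 ≠ 1, 1476 does not lie in the subgroup.

no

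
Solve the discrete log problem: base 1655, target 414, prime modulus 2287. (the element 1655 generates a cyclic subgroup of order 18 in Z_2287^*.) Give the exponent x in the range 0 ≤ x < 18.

16

Successive powers of 1655 modulo 2287:
  1655^0=1  1655^1=1655  1655^2=1486  1655^3=805  1655^4=1241  1655^5=129
  1655^6=804  1655^7=1873  1655^8=930  1655^9=2286  1655^10=632  1655^11=801
  1655^12=1482  1655^13=1046  1655^14=2158  1655^15=1483  1655^16=414
So 1655^16 ≡ 414 (mod 2287), giving x = 16.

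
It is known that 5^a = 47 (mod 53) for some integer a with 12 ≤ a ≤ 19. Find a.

12

Compute 5^12 mod 53 = 47, then multiply by 5 repeatedly:
  5^12=47
Found 47 at exponent 12.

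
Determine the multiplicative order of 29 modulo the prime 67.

3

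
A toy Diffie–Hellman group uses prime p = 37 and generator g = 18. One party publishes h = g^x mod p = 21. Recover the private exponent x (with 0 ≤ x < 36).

14

Successive powers of 18 modulo 37:
  18^0=1  18^1=18  18^2=28  18^3=23  18^4=7  18^5=15
  18^6=11  18^7=13  18^8=12  18^9=31  18^10=3  18^11=17
  18^12=10  18^13=32  18^14=21
So 18^14 ≡ 21 (mod 37), giving x = 14.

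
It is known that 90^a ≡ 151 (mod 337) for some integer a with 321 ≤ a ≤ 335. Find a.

Compute 90^321 mod 337 = 159, then multiply by 90 repeatedly:
  90^321=159  90^322=156  90^323=223  90^324=187  90^325=317
  90^326=222  90^327=97  90^328=305  90^329=153  90^330=290
  90^331=151
Found 151 at exponent 331.

331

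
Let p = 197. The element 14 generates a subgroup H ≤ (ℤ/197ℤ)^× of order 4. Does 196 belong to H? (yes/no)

196 ∈ ⟨14⟩ iff 196^4 ≡ 1 (mod 197), since |⟨14⟩| = 4.
196^4 mod 197 = 1.
Since 1 = 1, 196 lies in the subgroup.

yes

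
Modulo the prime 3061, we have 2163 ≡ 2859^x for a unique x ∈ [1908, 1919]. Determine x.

Compute 2859^1908 mod 3061 = 2429, then multiply by 2859 repeatedly:
  2859^1908=2429  2859^1909=2163
Found 2163 at exponent 1909.

1909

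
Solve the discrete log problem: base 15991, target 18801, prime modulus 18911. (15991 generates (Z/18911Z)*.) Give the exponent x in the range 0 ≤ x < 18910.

6535

Baby-step giant-step with m = ceil(sqrt(18910)) = 138.
Baby table (15991^j mod 18911 for j=0..137):
  0:1  1:15991  2:16450  3:18851  4:5001  5:15283  6:3600  7:2516
  8:9659  9:10932  10:328  11:6701  12:5965  13:18142  14:13982  15:1409
  16:8318  17:12075  18:10015  19:11517  20:13029  21:4252  22:8687  23:12522
  24:9634  25:8288  26:5120  27:8201  28:13317  29:14287  30:18537  31:14153
  32:12686  33:3529  34:1815  35:14191  36:15192  37:4566  38:18446  39:15119
  40:9705  41:8989  42:588  43:3941  44:9079  45:2542  46:9383  47:3679
  48:17679  49:4350  50:6192  51:17187  52:3754  53:6700  54:8885  55:1692
  56:14042  57:15319  58:11946  59:8475  60:7499  61:1858  62:2097  63:3924
  64:1986  65:6557  66:10403  67:13217  68:3711  69:18794  70:1242  71:4272
  72:7020  73:1124  74:8434  75:13753  76:8204  77:4557  78:6904  79:18357
  80:10245  81:1802  82:14329  83:9363  84:5346  85:10166  86:5550  87:727
  88:14103  89:7398  90:13113  91:4815  92:9984  93:7482  94:13676  95:6112
  96:4944  97:11524  98:11500  99:5936  100:8267  101:9707  102:3149  103:14577
  104:3821  105:170  106:14197  107:16583  108:8711  109:18086  110:7303  111:6848
  112:11678  113:15684  114:5162  115:17938  116:4510  117:11767  118:1647  119:13065
  120:12598  121:14646  122:10362  123:560  124:10057  125:2343  126:4222  127:1732
  128:10708  129:11434  130:9546  131:494  132:13667  133:13481  134:8182  135:12064
  136:4313  137:766
Giant step factor: 15991^(-138) ≡ 17524 (mod 18911).
Scan 18801·17524^i mod 18911 for i = 0, 1, …:
  i=0: 18801   i=1: 1282   i=2: 18411   i=3: 12704
  i=4: 4604   i=5: 6170   i=6: 8893   i=7: 14292
  i=8: 14635   i=9: 11669     …   i=46: 15322
  i=47: 4350
Match at i=47, j=49: x = 47·138 + 49 = 6535.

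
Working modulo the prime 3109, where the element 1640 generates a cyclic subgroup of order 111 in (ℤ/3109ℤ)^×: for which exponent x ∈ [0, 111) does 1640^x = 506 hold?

Successive powers of 1640 modulo 3109:
  1640^0=1  1640^1=1640  1640^2=315  1640^3=506
So 1640^3 ≡ 506 (mod 3109), giving x = 3.

3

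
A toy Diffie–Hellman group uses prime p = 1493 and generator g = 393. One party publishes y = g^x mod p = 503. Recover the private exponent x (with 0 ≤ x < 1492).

207

Baby-step giant-step with m = ceil(sqrt(1492)) = 39.
Baby table (393^j mod 1493 for j=0..38):
  0:1  1:393  2:670  3:542  4:1000  5:341  6:1136  7:41
  8:1183  9:596  10:1320  11:689  12:544  13:293  14:188  15:727
  16:548  17:372  18:1375  19:1402  20:69  21:243  22:1440  23:73
  24:322  25:1134  26:748  27:1336  28:1005  29:813  30:7  31:1258
  32:211  33:808  34:1028  35:894  36:487  37:287  38:816
Giant step factor: 393^(-39) ≡ 462 (mod 1493).
Scan 503·462^i mod 1493 for i = 0, 1, …:
  i=0: 503   i=1: 971   i=2: 702   i=3: 343
  i=4: 208   i=5: 544
Match at i=5, j=12: x = 5·39 + 12 = 207.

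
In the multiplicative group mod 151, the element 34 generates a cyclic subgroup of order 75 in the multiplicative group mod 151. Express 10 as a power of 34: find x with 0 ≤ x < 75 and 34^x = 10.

Successive powers of 34 modulo 151:
  34^0=1  34^1=34  34^2=99  34^3=44  34^4=137  34^5=128
  34^6=124  34^7=139  34^8=45  34^9=20  34^10=76  34^11=17
  34^12=125  34^13=22  34^14=144  34^15=64  34^16=62  34^17=145
  34^18=98  34^19=10
So 34^19 ≡ 10 (mod 151), giving x = 19.

19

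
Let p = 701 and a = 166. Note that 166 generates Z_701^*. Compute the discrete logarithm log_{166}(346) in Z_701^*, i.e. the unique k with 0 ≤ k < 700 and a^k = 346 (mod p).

643

Baby-step giant-step with m = ceil(sqrt(700)) = 27.
Baby table (166^j mod 701 for j=0..26):
  0:1  1:166  2:217  3:271  4:122  5:624  6:537  7:115
  8:163  9:420  10:321  11:10  12:258  13:67  14:607  15:519
  16:632  17:463  18:449  19:228  20:695  21:406  22:100  23:477
  24:670  25:462  26:283
Giant step factor: 166^(-27) ≡ 255 (mod 701).
Scan 346·255^i mod 701 for i = 0, 1, …:
  i=0: 346   i=1: 605   i=2: 55   i=3: 5
  i=4: 574   i=5: 562   i=6: 306   i=7: 219
  i=8: 466   i=9: 361     …   i=22: 399
  i=23: 100
Match at i=23, j=22: k = 23·27 + 22 = 643.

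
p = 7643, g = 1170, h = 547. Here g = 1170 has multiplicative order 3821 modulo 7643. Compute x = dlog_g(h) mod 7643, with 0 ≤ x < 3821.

3302

Baby-step giant-step with m = ceil(sqrt(3821)) = 62.
Baby table (1170^j mod 7643 for j=0..61):
  0:1  1:1170  2:803  3:7064  4:2797  5:1286  6:6592  7:853
  8:4420  9:4732  10:2908  11:1225  12:4009  13:5371  14:1524  15:2261
  16:892  17:4192  18:5477  19:3256  20:3306  21:662  22:2597  23:4219
  24:6495  25:2008  26:2959  27:7394  28:6747  29:6414  30:6597  31:6703
  32:792  33:1837  34:1607  35:12  36:6397  37:1993  38:695  39:2992
  40:146  41:2674  42:2593  43:7182  44:3283  45:4324  46:7057  47:2250
  48:3308  49:3002  50:4203  51:3061  52:4446  53:4580  54:857  55:1457
  56:301  57:592  58:4770  59:1510  60:1167  61:4936
Giant step factor: 1170^(-62) ≡ 243 (mod 7643).
Scan 547·243^i mod 7643 for i = 0, 1, …:
  i=0: 547   i=1: 2990   i=2: 485   i=3: 3210
  i=4: 444   i=5: 890   i=6: 2266   i=7: 342
  i=8: 6676   i=9: 1952     …   i=52: 2111
  i=53: 892
Match at i=53, j=16: x = 53·62 + 16 = 3302.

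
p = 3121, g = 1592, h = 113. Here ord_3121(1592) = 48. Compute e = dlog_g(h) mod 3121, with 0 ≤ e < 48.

15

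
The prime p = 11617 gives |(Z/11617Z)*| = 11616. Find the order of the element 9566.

11616

The order of 9566 must divide p − 1 = 11616 = 2^5 · 3 · 11^2.
Divisors: 1, 2, 3, 4, 6, 8, 11, 12, 16, 22, 24, 32, 33, 44, 48, 66, 88, 96, 121, 132, 176, 242, 264, 352, 363, 484, 528, 726, 968, 1056, 1452, 1936, 2904, 3872, 5808, 11616.
Check each in increasing order: 9566^1 ≡ 9566;  9566^2 ≡ 1247;  9566^3 ≡ 9760;  9566^4 ≡ 9948;  9566^6 ≡ 9817;  9566^8 ≡ 9098;  9566^11 ≡ 7749;  9566^12 ≡ 10474;  9566^16 ≡ 2479;  9566^22 ≡ 10345;  9566^24 ≡ 5345;  9566^32 ≡ 48;  9566^33 ≡ 6105;  9566^44 ≡ 3221;  9566^48 ≡ 2822;  9566^66 ≡ 3689;  9566^88 ≡ 860;  9566^96 ≡ 6039;  9566^121 ≡ 11033;  9566^132 ≡ 5214;  9566^176 ≡ 7729;  9566^242 ≡ 4163;  9566^264 ≡ 2016;  9566^352 ≡ 2827;  9566^363 ≡ 8378;  9566^484 ≡ 9622;  9566^528 ≡ 9923;  9566^726 ≡ 970;  9566^968 ≡ 7011;  9566^1056 ≡ 237;  9566^1452 ≡ 11540;  9566^1936 ≡ 2594;  9566^2904 ≡ 5929;  9566^3872 ≡ 2593;  9566^5808 ≡ 11616;  9566^11616 ≡ 1.
Smallest exponent giving 1 is 11616.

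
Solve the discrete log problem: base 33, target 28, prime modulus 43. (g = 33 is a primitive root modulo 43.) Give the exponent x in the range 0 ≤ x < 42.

11

Successive powers of 33 modulo 43:
  33^0=1  33^1=33  33^2=14  33^3=32  33^4=24  33^5=18
  33^6=35  33^7=37  33^8=17  33^9=2  33^10=23  33^11=28
So 33^11 ≡ 28 (mod 43), giving x = 11.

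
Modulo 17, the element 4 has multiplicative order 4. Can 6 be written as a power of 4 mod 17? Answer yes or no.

6 ∈ ⟨4⟩ iff 6^4 ≡ 1 (mod 17), since |⟨4⟩| = 4.
6^4 mod 17 = 4.
Since 4 ≠ 1, 6 does not lie in the subgroup.

no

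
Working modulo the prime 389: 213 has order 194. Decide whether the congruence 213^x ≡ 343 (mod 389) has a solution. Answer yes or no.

yes

343 ∈ ⟨213⟩ iff 343^194 ≡ 1 (mod 389), since |⟨213⟩| = 194.
343^194 mod 389 = 1.
Since 1 = 1, 343 lies in the subgroup.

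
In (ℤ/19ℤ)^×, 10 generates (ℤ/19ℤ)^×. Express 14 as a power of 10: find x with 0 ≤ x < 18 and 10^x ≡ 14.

Successive powers of 10 modulo 19:
  10^0=1  10^1=10  10^2=5  10^3=12  10^4=6  10^5=3
  10^6=11  10^7=15  10^8=17  10^9=18  10^10=9  10^11=14
So 10^11 ≡ 14 (mod 19), giving x = 11.

11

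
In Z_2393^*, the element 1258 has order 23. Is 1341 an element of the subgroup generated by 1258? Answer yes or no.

1341 ∈ ⟨1258⟩ iff 1341^23 ≡ 1 (mod 2393), since |⟨1258⟩| = 23.
1341^23 mod 2393 = 1.
Since 1 = 1, 1341 lies in the subgroup.

yes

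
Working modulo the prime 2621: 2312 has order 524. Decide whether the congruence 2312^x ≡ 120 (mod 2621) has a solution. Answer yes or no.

no

120 ∈ ⟨2312⟩ iff 120^524 ≡ 1 (mod 2621), since |⟨2312⟩| = 524.
120^524 mod 2621 = 2206.
Since 2206 ≠ 1, 120 does not lie in the subgroup.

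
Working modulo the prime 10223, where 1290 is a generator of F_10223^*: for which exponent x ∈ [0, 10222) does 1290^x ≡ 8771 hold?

4083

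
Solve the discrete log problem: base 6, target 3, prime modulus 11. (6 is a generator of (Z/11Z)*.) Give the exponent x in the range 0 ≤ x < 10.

Successive powers of 6 modulo 11:
  6^0=1  6^1=6  6^2=3
So 6^2 ≡ 3 (mod 11), giving x = 2.

2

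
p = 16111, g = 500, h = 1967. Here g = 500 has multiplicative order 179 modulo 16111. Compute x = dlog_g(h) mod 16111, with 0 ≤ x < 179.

24

Successive powers of 500 modulo 16111:
  500^0=1  500^1=500  500^2=8335  500^3=10862  500^4=1593  500^5=7061
  500^6=2191  500^7=16063  500^8=8222  500^9=2695  500^10=10287  500^11=4091
  500^12=15514  500^13=7609  500^14=2304  500^15=8119  500^16=15639  500^17=5665
  500^18=13075  500^19=12545  500^20=5321  500^21=2185  500^22=13063  500^23=6545
  500^24=1967
So 500^24 ≡ 1967 (mod 16111), giving x = 24.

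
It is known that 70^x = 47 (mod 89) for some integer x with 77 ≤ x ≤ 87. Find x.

Compute 70^77 mod 89 = 37, then multiply by 70 repeatedly:
  70^77=37  70^78=9  70^79=7  70^80=45  70^81=35
  70^82=47
Found 47 at exponent 82.

82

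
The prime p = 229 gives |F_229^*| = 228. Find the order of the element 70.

The order of 70 must divide p − 1 = 228 = 2^2 · 3 · 19.
Divisors: 1, 2, 3, 4, 6, 12, 19, 38, 57, 76, 114, 228.
Check each in increasing order: 70^1 ≡ 70;  70^2 ≡ 91;  70^3 ≡ 187;  70^4 ≡ 37;  70^6 ≡ 161;  70^12 ≡ 44;  70^19 ≡ 95;  70^38 ≡ 94;  70^57 ≡ 228;  70^76 ≡ 134;  70^114 ≡ 1.
Smallest exponent giving 1 is 114.

114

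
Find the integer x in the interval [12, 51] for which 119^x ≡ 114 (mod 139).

49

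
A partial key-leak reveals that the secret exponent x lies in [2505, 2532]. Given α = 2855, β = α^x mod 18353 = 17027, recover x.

Compute 2855^2505 mod 18353 = 13196, then multiply by 2855 repeatedly:
  2855^2505=13196  2855^2506=14224  2855^2507=12684  2855^2508=2351  2855^2509=13260
  2855^2510=13414  2855^2511=12612  2855^2512=17027
Found 17027 at exponent 2512.

2512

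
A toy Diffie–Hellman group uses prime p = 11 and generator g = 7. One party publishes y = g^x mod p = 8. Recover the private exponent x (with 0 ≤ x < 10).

Successive powers of 7 modulo 11:
  7^0=1  7^1=7  7^2=5  7^3=2  7^4=3  7^5=10
  7^6=4  7^7=6  7^8=9  7^9=8
So 7^9 ≡ 8 (mod 11), giving x = 9.

9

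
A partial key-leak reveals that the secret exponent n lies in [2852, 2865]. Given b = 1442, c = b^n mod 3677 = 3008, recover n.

Compute 1442^2852 mod 3677 = 3164, then multiply by 1442 repeatedly:
  1442^2852=3164  1442^2853=3008
Found 3008 at exponent 2853.

2853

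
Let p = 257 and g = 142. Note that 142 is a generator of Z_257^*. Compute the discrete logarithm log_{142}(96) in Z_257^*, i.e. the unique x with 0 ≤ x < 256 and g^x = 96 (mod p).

Baby-step giant-step with m = ceil(sqrt(256)) = 16.
Baby table (142^j mod 257 for j=0..15):
  0:1  1:142  2:118  3:51  4:46  5:107  6:31  7:33
  8:60  9:39  10:141  11:233  12:190  13:252  14:61  15:181
Giant step factor: 142^(-16) ≡ 129 (mod 257).
Scan 96·129^i mod 257 for i = 0, 1, …:
  i=0: 96   i=1: 48   i=2: 24   i=3: 12
  i=4: 6   i=5: 3   i=6: 130   i=7: 65
  i=8: 161   i=9: 209   i=10: 233
Match at i=10, j=11: x = 10·16 + 11 = 171.

171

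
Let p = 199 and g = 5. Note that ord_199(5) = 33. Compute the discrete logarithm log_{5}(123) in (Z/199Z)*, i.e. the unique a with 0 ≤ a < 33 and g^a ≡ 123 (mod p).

17

Successive powers of 5 modulo 199:
  5^0=1  5^1=5  5^2=25  5^3=125  5^4=28  5^5=140
  5^6=103  5^7=117  5^8=187  5^9=139  5^10=98  5^11=92
  5^12=62  5^13=111  5^14=157  5^15=188  5^16=144  5^17=123
So 5^17 ≡ 123 (mod 199), giving a = 17.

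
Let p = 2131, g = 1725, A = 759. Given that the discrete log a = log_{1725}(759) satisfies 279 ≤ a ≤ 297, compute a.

Compute 1725^279 mod 2131 = 659, then multiply by 1725 repeatedly:
  1725^279=659  1725^280=952  1725^281=1330  1725^282=1294  1725^283=993
  1725^284=1732  1725^285=38  1725^286=1620  1725^287=759
Found 759 at exponent 287.

287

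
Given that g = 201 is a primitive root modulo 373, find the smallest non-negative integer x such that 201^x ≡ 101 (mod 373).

Baby-step giant-step with m = ceil(sqrt(372)) = 20.
Baby table (201^j mod 373 for j=0..19):
  0:1  1:201  2:117  3:18  4:261  5:241  6:324  7:222
  8:235  9:237  10:266  11:127  12:163  13:312  14:48  15:323
  16:21  17:118  18:219  19:5
Giant step factor: 201^(-20) ≡ 337 (mod 373).
Scan 101·337^i mod 373 for i = 0, 1, …:
  i=0: 101   i=1: 94   i=2: 346   i=3: 226
  i=4: 70   i=5: 91   i=6: 81   i=7: 68
  i=8: 163
Match at i=8, j=12: x = 8·20 + 12 = 172.

172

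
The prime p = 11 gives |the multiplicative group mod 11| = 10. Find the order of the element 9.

5

The order of 9 must divide p − 1 = 10 = 2 · 5.
Divisors: 1, 2, 5, 10.
Check each in increasing order: 9^1 ≡ 9;  9^2 ≡ 4;  9^5 ≡ 1.
Smallest exponent giving 1 is 5.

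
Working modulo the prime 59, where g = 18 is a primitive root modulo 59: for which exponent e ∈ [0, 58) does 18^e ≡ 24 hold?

39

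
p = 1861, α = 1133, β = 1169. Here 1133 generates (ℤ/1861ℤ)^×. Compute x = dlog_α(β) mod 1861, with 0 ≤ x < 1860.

Baby-step giant-step with m = ceil(sqrt(1860)) = 44.
Baby table (1133^j mod 1861 for j=0..43):
  0:1  1:1133  2:1460  3:1612  4:755  5:1216  6:588  7:1827
  8:559  9:607  10:1022  11:384  12:1459  13:479  14:1156  15:1465
  16:1694  17:611  18:1832  19:641  20:463  21:1638  22:437  23:95
  24:1558  25:986  26:538  27:1007  28:138  29:30  30:492  31:997
  32:1835  33:318  34:1121  35:891  36:841  37:21  38:1461  39:884
  40:354  41:967  42:1343  43:1182
Giant step factor: 1133^(-44) ≡ 1457 (mod 1861).
Scan 1169·1457^i mod 1861 for i = 0, 1, …:
  i=0: 1169   i=1: 418   i=2: 479
Match at i=2, j=13: x = 2·44 + 13 = 101.

101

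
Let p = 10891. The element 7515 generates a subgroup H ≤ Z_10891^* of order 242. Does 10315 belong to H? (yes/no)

10315 ∈ ⟨7515⟩ iff 10315^242 ≡ 1 (mod 10891), since |⟨7515⟩| = 242.
10315^242 mod 10891 = 1.
Since 1 = 1, 10315 lies in the subgroup.

yes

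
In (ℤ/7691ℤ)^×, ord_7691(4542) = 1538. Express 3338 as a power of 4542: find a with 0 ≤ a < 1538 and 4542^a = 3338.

1072

Baby-step giant-step with m = ceil(sqrt(1538)) = 40.
Baby table (4542^j mod 7691 for j=0..39):
  0:1  1:4542  2:2502  3:4477  4:7221  5:3358  6:783  7:3144
  8:5552  9:6086  10:1158  11:6683  12:5500  13:632  14:1801  15:4609
  16:6867  17:2909  18:7231  19:2632  20:2730  21:1768  22:852  23:1211
  24:1297  25:7359  26:7183  27:7655  28:5690  29:2220  30:339  31:1538
  32:2168  33:2576  34:2181  35:94  36:3943  37:4458  38:5524  39:1966
Giant step factor: 4542^(-40) ≡ 5918 (mod 7691).
Scan 3338·5918^i mod 7691 for i = 0, 1, …:
  i=0: 3338   i=1: 3796   i=2: 7008   i=3: 3472
  i=4: 4635   i=5: 3824   i=6: 3510   i=7: 6480
  i=8: 1314   i=9: 651     …   i=25: 3738
  i=26: 2168
Match at i=26, j=32: a = 26·40 + 32 = 1072.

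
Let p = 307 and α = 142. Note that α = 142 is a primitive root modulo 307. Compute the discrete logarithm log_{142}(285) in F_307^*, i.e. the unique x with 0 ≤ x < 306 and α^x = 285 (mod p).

284

Baby-step giant-step with m = ceil(sqrt(306)) = 18.
Baby table (142^j mod 307 for j=0..17):
  0:1  1:142  2:209  3:206  4:87  5:74  6:70  7:116
  8:201  9:298  10:257  11:268  12:295  13:138  14:255  15:291
  16:184  17:33
Giant step factor: 142^(-18) ≡ 235 (mod 307).
Scan 285·235^i mod 307 for i = 0, 1, …:
  i=0: 285   i=1: 49   i=2: 156   i=3: 127
  i=4: 66   i=5: 160   i=6: 146   i=7: 233
  i=8: 109   i=9: 134     …   i=14: 86
  i=15: 255
Match at i=15, j=14: x = 15·18 + 14 = 284.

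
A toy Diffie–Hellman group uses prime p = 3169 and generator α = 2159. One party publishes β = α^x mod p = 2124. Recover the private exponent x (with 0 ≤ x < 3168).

Baby-step giant-step with m = ceil(sqrt(3168)) = 57.
Baby table (2159^j mod 3169 for j=0..56):
  0:1  1:2159  2:2851  3:1111  4:2885  5:1630  6:1580  7:1376
  8:1431  9:2923  10:1278  11:2172  12:2397  13:146  14:1483  15:1107
  16:587  17:2902  18:305  19:2512  20:1249  21:2941  22:2112  23:2786
  24:212  25:1372  26:2302  27:1026  28:3  29:139  30:2215  31:164
  32:2317  33:1721  34:1571  35:959  36:1124  37:2431  38:665  39:178
  40:853  41:438  42:1280  43:152  44:1761  45:2368  46:915  47:1198
  48:578  49:2485  50:3167  51:2020  52:636  53:947  54:568  55:3078
  56:9
Giant step factor: 2159^(-57) ≡ 38 (mod 3169).
Scan 2124·38^i mod 3169 for i = 0, 1, …:
  i=0: 2124   i=1: 1487   i=2: 2633   i=3: 1815
  i=4: 2421   i=5: 97   i=6: 517   i=7: 632
  i=8: 1833   i=9: 3105     …   i=41: 613
  i=42: 1111
Match at i=42, j=3: x = 42·57 + 3 = 2397.

2397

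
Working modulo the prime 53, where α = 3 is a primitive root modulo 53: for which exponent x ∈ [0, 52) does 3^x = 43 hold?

Baby-step giant-step with m = ceil(sqrt(52)) = 8.
Baby table (3^j mod 53 for j=0..7):
  0:1  1:3  2:9  3:27  4:28  5:31  6:40  7:14
Giant step factor: 3^(-8) ≡ 24 (mod 53).
Scan 43·24^i mod 53 for i = 0, 1, …:
  i=0: 43   i=1: 25   i=2: 17   i=3: 37
  i=4: 40
Match at i=4, j=6: x = 4·8 + 6 = 38.

38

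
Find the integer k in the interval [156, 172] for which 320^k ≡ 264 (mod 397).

Compute 320^156 mod 397 = 332, then multiply by 320 repeatedly:
  320^156=332  320^157=241  320^158=102  320^159=86  320^160=127
  320^161=146  320^162=271  320^163=174  320^164=100  320^165=240
  320^166=179  320^167=112  320^168=110  320^169=264
Found 264 at exponent 169.

169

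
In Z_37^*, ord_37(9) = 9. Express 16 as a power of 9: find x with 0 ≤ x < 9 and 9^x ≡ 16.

7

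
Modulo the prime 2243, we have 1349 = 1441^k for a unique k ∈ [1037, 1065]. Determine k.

1065

Compute 1441^1037 mod 2243 = 777, then multiply by 1441 repeatedly:
  1441^1037=777  1441^1038=400  1441^1039=2192  1441^1040=528  1441^1041=471
  1441^1042=1325  1441^1043=532  1441^1044=1749  1441^1045=1420  1441^1046=604
  1441^1047=80  1441^1048=887  1441^1049=1900  1441^1050=1440  1441^1051=265
  1441^1052=555  1441^1053=1247  1441^1054=284  1441^1055=1018  1441^1056=16
  1441^1057=626  1441^1058=380  1441^1059=288  1441^1060=53  1441^1061=111
  1441^1062=698  1441^1063=954  1441^1064=1998  1441^1065=1349
Found 1349 at exponent 1065.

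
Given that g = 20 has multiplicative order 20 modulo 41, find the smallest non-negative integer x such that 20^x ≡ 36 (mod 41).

Successive powers of 20 modulo 41:
  20^0=1  20^1=20  20^2=31  20^3=5  20^4=18  20^5=32
  20^6=25  20^7=8  20^8=37  20^9=2  20^10=40  20^11=21
  20^12=10  20^13=36
So 20^13 ≡ 36 (mod 41), giving x = 13.

13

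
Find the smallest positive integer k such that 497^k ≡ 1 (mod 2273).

The order of 497 must divide p − 1 = 2272 = 2^5 · 71.
Divisors: 1, 2, 4, 8, 16, 32, 71, 142, 284, 568, 1136, 2272.
Check each in increasing order: 497^1 ≡ 497;  497^2 ≡ 1525;  497^4 ≡ 346;  497^8 ≡ 1520;  497^16 ≡ 1032;  497^32 ≡ 1260;  497^71 ≡ 1173;  497^142 ≡ 764;  497^284 ≡ 1808;  497^568 ≡ 290;  497^1136 ≡ 2272;  497^2272 ≡ 1.
Smallest exponent giving 1 is 2272.

2272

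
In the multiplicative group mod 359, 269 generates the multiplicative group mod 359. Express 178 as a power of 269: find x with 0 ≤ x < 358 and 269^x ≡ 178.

145

Baby-step giant-step with m = ceil(sqrt(358)) = 19.
Baby table (269^j mod 359 for j=0..18):
  0:1  1:269  2:202  3:129  4:237  5:210  6:127  7:58
  8:165  9:228  10:302  11:104  12:333  13:186  14:133  15:236
  16:300  17:284  18:288
Giant step factor: 269^(-19) ≡ 354 (mod 359).
Scan 178·354^i mod 359 for i = 0, 1, …:
  i=0: 178   i=1: 187   i=2: 142   i=3: 8
  i=4: 319   i=5: 200   i=6: 77   i=7: 333
Match at i=7, j=12: x = 7·19 + 12 = 145.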